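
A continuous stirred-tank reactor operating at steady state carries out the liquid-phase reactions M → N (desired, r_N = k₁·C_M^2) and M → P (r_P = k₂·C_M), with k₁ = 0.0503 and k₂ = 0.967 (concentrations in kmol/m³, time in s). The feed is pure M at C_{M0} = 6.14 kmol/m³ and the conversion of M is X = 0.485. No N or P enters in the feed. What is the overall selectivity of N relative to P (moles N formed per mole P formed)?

0.164

Exit C_M = C_{M0}(1−X) = 6.14×0.515 = 3.162 kmol/m³.
In a CSTR the entire volume is at exit conditions, so r_N = 0.0503×3.162^2 = 0.5029 and r_P = 0.967×3.162 = 3.058.
Overall selectivity = C_N/C_P = r_Nτ/(r_Pτ) = r_N/r_P = 0.164.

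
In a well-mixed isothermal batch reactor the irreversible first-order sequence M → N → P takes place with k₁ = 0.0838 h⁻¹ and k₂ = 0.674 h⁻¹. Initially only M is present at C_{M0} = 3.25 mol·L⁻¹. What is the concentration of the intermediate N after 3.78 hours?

0.300 mol·L⁻¹

For first-order series with pure M initially, C_N(t) = k₁C_{M0}/(k₂−k₁)·(e^(−k₁t) − e^(−k₂t)).
e^(−k₁t) = e^(−0.0838×3.78) = e^(−0.3168) = 0.7285; e^(−k₂t) = e^(−2.548) = 0.07826.
C_N = 0.0838×3.25/(0.674−0.0838) × (0.7285−0.07826) = 0.4615×0.6502 = 0.3001 mol·L⁻¹.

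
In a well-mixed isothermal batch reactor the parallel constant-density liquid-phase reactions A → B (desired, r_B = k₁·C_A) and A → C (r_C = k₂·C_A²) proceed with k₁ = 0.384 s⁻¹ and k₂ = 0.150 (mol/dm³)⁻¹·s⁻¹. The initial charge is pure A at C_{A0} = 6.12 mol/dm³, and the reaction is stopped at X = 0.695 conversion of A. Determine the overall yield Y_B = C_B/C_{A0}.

0.282

C_A = C_{A0}(1−X) = 1.867 mol/dm³.
Along a PFR/batch, dC_B/dC_A = −r_B/(r_B+r_C) = −k₁/(k₁+k₂·C_A).
Integrating from C_{A0} to C_A: C_B = (0.384/0.150)·ln[(0.384+0.150·6.12)/(0.384+0.150·1.87)] = 2.560·ln(1.302/0.6640) = 1.724 mol/dm³.
Y_B = C_B/C_{A0} = 1.724/6.12 = 0.282.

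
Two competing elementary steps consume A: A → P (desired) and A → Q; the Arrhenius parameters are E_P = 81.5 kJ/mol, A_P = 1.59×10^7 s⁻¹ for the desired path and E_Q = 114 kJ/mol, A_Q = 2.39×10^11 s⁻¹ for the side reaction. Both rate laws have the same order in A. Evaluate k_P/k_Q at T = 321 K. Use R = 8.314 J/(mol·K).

12.9

With equal orders, S_{P/Q} = k_P/k_Q = (A_P/A_Q)·exp[(E_Q−E_P)/(RT)].
(E_Q−E_P)/(RT) = (114−81.5)×10³/(8.314×321) = 32500/2669 = 12.18.
k_P/k_Q = (1.59×10^7/2.39×10^11)·exp(12.18) = 6.653×10^-5 × 1.944×10^5 = 12.9.
Since E_P < E_Q, lowering the temperature improves selectivity toward P.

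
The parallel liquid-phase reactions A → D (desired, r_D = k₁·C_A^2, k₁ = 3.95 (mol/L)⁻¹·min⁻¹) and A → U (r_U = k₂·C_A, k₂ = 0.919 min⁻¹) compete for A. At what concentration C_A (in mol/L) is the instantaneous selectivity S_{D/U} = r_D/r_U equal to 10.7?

2.49 mol/L

S_{D/U} = (k₁/k₂)·C_A ⇒ C_A = S·k₂/k₁.
= 10.7×0.919/3.95 = 2.49 mol/L.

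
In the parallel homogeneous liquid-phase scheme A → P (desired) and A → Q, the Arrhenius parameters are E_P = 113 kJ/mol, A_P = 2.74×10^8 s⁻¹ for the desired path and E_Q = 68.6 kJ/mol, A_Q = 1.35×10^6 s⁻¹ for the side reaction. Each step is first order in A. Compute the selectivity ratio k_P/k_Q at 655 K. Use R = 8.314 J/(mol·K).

With equal orders, S_{P/Q} = k_P/k_Q = (A_P/A_Q)·exp[(E_Q−E_P)/(RT)].
(E_Q−E_P)/(RT) = (68.6−113)×10³/(8.314×655) = -44400/5446 = -8.153.
k_P/k_Q = (2.74×10^8/1.35×10^6)·exp(-8.153) = 203.0 × 2.878×10^-4 = 0.0584.

0.0584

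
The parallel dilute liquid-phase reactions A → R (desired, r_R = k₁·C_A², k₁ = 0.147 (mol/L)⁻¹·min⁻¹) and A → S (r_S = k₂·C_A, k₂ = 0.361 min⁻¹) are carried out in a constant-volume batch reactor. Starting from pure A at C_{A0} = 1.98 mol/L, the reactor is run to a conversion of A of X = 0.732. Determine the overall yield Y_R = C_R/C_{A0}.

0.241

C_A = C_{A0}(1−X) = 0.5306 mol/L.
Along a PFR/batch, dC_S/dC_A = −r_S/(r_R+r_S) = −k₂/(k₂+k₁·C_A).
Integrating from C_{A0} to C_A: C_S = (0.361/0.147)·ln[(0.361+0.147·1.98)/(0.361+0.147·0.531)] = 2.456·ln(0.6521/0.4390) = 0.9716 mol/L.
Then C_R = (C_{A0}−C_A) − C_S = 1.449 − 0.9716 = 0.4778 mol/L.
Y_R = C_R/C_{A0} = 0.4778/1.98 = 0.241.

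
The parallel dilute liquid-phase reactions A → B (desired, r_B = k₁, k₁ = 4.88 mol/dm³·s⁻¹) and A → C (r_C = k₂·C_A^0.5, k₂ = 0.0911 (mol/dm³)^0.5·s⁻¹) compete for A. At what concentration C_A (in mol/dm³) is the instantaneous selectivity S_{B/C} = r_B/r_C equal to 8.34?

S_{B/C} = (k₁/k₂)·C_A^-0.5 ⇒ C_A = (S·k₂/k₁)^(-2).
= (8.34×0.0911/4.88)^(-2) = (0.1557)^(-2) = 41.3 mol/dm³.

41.3 mol/dm³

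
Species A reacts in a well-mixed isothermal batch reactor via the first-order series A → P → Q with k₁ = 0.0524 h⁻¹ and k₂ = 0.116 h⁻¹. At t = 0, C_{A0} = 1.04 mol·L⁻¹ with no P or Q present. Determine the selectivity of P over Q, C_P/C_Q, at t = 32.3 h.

For first-order series with pure A initially, C_P(t) = k₁C_{A0}/(k₂−k₁)·(e^(−k₁t) − e^(−k₂t)).
e^(−k₁t) = e^(−0.0524×32.3) = e^(−1.693) = 0.1841; e^(−k₂t) = e^(−3.747) = 0.02359.
C_P = 0.0524×1.04/(0.116−0.0524) × (0.1841−0.02359) = 0.8569×0.1605 = 0.1375 mol·L⁻¹.
C_A = C_{A0}e^(−k₁t) = 0.1914 mol·L⁻¹, so C_Q = C_{A0}−C_A−C_P = 0.7111 mol·L⁻¹; C_P/C_Q = 0.193.

0.193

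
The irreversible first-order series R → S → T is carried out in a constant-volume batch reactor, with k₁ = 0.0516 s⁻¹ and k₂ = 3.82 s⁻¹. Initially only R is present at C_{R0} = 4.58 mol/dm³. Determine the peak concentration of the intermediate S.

0.0583 mol/dm³

For a first-order series the maximum intermediate yield is C_{S,max}/C_{R0} = (k₁/k₂)^[k₂/(k₂−k₁)].
= (0.0516/3.82)^(3.82/(3.82−0.0516)) = (0.01351)^(1.014) = 0.01273.
C_{S,max} = 0.01273×4.58 = 0.0583 mol/dm³.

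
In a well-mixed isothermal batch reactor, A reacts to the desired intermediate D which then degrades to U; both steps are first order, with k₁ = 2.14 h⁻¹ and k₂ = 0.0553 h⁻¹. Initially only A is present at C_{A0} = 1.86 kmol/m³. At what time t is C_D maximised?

The intermediate peaks when r₁ = r₂, i.e. k₁e^(−k₁t) = k₂e^(−k₂t), giving t_opt = ln(k₂/k₁)/(k₂−k₁).
= ln(0.0553/2.14)/(0.0553−2.14) = ln(0.02584)/-2.085 = -3.656/-2.085 = 1.75 h.

1.75 h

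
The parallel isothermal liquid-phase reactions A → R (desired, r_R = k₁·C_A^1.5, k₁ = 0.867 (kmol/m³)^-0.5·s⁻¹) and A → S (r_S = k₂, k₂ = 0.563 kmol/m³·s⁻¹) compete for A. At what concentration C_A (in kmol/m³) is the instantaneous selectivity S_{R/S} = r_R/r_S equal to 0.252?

S_{R/S} = (k₁/k₂)·C_A^1.5 ⇒ C_A = (S·k₂/k₁)^(1/1.5).
= (0.252×0.563/0.867)^(0.6667) = (0.1636)^(0.6667) = 0.299 kmol/m³.

0.299 kmol/m³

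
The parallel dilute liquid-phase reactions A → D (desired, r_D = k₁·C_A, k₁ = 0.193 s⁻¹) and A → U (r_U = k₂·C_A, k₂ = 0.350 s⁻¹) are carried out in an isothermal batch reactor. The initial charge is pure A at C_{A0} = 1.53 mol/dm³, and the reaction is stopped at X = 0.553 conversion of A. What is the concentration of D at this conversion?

0.301 mol/dm³

C_A = C_{A0}(1−X) = 0.6839 mol/dm³.
Both paths are first order in A, so the instantaneous fraction to D is constant: dC_D/d(−C_A) = k₁/(k₁+k₂) = 0.3554.
C_D = 0.3554·(C_{A0}−C_A) = 0.3554×0.8461 = 0.301 mol/dm³.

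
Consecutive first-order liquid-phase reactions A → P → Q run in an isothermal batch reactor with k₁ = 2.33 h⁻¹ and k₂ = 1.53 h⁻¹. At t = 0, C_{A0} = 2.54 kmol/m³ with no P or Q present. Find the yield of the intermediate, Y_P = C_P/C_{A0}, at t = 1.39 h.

Solving the coupled first-order balances gives C_P(t) = [k₁/(k₂−k₁)]·C_{A0}·(e^(−k₁t) − e^(−k₂t)).
e^(−k₁t) = e^(−2.33×1.39) = e^(−3.239) = 0.03921; e^(−k₂t) = e^(−2.127) = 0.1192.
C_P = 2.33×2.54/(1.53−2.33) × (0.03921−0.1192) = (-7.398)×(-0.08002) = 0.5919 kmol/m³.
Y_P = C_P/C_{A0} = 0.5919/2.54 = 0.233.

0.233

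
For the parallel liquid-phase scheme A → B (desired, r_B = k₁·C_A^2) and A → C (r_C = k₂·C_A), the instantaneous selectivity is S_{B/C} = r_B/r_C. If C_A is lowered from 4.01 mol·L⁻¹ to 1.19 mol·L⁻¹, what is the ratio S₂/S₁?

0.297

S_{B/C} = (k₁/k₂)·C_A, so S₂/S₁ = (C_{A,2}/C_{A,1}).
= 1.19/4.01 = 0.297.
Selectivity toward B falls as C_A falls — high-concentration operation is favoured.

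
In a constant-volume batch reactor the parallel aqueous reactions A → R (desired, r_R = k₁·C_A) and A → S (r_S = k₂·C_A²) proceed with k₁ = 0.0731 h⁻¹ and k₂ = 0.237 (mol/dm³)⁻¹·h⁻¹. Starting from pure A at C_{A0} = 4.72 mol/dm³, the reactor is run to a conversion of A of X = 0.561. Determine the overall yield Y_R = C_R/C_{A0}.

0.0489

C_A = C_{A0}(1−X) = 2.072 mol/dm³.
Along a PFR/batch, dC_R/dC_A = −r_R/(r_R+r_S) = −k₁/(k₁+k₂·C_A).
Integrating from C_{A0} to C_A: C_R = (0.0731/0.237)·ln[(0.0731+0.237·4.72)/(0.0731+0.237·2.07)] = 0.3084·ln(1.192/0.5642) = 0.2306 mol/dm³.
Y_R = C_R/C_{A0} = 0.2306/4.72 = 0.0489.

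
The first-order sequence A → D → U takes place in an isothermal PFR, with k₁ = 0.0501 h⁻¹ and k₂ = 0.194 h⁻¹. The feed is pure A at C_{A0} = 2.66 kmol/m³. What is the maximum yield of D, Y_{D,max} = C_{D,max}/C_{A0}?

0.161

For a first-order series the maximum intermediate yield is C_{D,max}/C_{A0} = (k₁/k₂)^[k₂/(k₂−k₁)].
= (0.0501/0.194)^(0.194/(0.194−0.0501)) = (0.2582)^(1.348) = 0.1612.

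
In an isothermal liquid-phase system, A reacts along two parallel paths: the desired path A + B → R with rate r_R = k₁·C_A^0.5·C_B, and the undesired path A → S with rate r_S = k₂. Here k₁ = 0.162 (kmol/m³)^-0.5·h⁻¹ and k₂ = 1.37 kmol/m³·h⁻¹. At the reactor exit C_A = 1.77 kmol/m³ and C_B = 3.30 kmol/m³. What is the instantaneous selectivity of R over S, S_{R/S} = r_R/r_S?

S_{R/S} = r_R/r_S = (k₁·C_A^0.5·C_B)/(k₂) = (k₁/k₂)·C_A^0.5·C_B.
= (0.162×1.770^0.5×3.300) / (1.37) = 0.7112/1.370 = 0.519.

0.519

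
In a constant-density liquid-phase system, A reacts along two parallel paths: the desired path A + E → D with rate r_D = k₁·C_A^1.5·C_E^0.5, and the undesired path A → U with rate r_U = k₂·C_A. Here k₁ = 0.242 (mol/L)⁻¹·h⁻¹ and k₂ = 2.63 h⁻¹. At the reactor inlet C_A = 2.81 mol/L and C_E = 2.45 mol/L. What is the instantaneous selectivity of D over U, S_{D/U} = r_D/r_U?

S_{D/U} = r_D/r_U = (k₁·C_A^1.5·C_E^0.5)/(k₂·C_A) = (k₁/k₂)·C_A^0.5·C_E^0.5.
= (0.242×2.810^1.5×2.450^0.5) / (2.63×2.810) = 1.784/7.390 = 0.241.
Since the desired path is higher order in A, keeping C_A high (PFR or concentrated feed) favours D.

0.241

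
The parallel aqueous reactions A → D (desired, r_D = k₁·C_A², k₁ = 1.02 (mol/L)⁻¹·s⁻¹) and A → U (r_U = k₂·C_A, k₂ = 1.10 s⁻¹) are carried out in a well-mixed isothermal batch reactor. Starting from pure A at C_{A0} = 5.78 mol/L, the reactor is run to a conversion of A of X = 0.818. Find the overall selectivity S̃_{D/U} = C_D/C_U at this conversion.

2.75

C_A = C_{A0}(1−X) = 1.052 mol/L.
Along a PFR/batch, dC_U/dC_A = −r_U/(r_D+r_U) = −k₂/(k₂+k₁·C_A).
Integrating from C_{A0} to C_A: C_U = (1.10/1.02)·ln[(1.10+1.02·5.78)/(1.10+1.02·1.05)] = 1.078·ln(6.996/2.173) = 1.261 mol/L.
Then C_D = (C_{A0}−C_A) − C_U = 4.728 − 1.261 = 3.467 mol/L.
S̃_{D/U} = C_D/C_U = 3.467/1.261 = 2.75.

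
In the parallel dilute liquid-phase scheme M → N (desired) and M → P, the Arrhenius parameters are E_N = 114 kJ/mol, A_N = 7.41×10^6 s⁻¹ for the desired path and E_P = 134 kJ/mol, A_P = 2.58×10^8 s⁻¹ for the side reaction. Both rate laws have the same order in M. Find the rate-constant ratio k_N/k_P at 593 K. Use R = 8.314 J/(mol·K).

1.66

Since both paths have the same order in M, the concentration cancels and S_{N/P} = k_N/k_P = (A_N/A_P)·exp[(E_P−E_N)/(RT)].
(E_P−E_N)/(RT) = (134−114)×10³/(8.314×593) = 20000/4930 = 4.057.
k_N/k_P = (7.41×10^6/2.58×10^8)·exp(4.057) = 0.02872 × 57.78 = 1.66.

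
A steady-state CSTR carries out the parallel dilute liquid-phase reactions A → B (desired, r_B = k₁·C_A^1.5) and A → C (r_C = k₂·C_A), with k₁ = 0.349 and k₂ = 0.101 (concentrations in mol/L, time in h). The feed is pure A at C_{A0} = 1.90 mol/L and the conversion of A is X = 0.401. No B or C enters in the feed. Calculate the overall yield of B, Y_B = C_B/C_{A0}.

Exit C_A = C_{A0}(1−X) = 1.90×0.599 = 1.138 mol/L.
In a CSTR the entire volume is at exit conditions, so r_B = 0.349×1.138^1.5 = 0.4237 and r_C = 0.101×1.138 = 0.1149.
Fraction of consumed A going to B: r_B/(r_B+r_C) = 0.7866.
C_B = 0.7866·C_{A0}·X = 0.7866×1.90×0.401 = 0.599 mol/L; Y_B = C_B/C_{A0} = 0.315.

0.315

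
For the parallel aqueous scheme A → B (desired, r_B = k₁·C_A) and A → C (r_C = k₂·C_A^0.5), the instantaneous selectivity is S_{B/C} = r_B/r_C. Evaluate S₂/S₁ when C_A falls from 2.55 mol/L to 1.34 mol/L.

S_{B/C} = (k₁/k₂)·C_A^0.5, so S₂/S₁ = (C_{A,2}/C_{A,1})^0.5.
= (1.34/2.55)^0.5 = (0.5255)^0.5 = 0.725.

0.725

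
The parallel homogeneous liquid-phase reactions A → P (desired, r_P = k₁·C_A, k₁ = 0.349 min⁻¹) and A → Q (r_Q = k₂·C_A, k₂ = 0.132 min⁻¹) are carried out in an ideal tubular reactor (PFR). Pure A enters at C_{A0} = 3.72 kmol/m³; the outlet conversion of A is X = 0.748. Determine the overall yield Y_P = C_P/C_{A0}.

C_A = C_{A0}(1−X) = 0.9374 kmol/m³.
Both paths are first order in A, so the instantaneous fraction to P is constant: dC_P/d(−C_A) = k₁/(k₁+k₂) = 0.7256.
C_P = 0.7256·(C_{A0}−C_A) = 0.7256×2.783 = 2.02 kmol/m³.
Y_P = C_P/C_{A0} = 2.019/3.72 = 0.543.

0.543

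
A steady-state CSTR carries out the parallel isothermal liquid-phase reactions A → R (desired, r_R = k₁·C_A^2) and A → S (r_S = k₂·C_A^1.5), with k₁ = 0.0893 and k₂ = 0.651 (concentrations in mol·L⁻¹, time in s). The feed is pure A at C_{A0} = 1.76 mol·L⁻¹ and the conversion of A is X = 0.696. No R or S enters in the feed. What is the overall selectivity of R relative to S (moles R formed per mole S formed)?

0.100

Exit C_A = C_{A0}(1−X) = 1.76×0.304 = 0.5350 mol·L⁻¹.
Rates in a CSTR are evaluated at the outlet concentration: r_R = 0.0893×0.5350^2 = 0.02556, r_S = 0.651×0.5350^1.5 = 0.2548.
Overall selectivity = C_R/C_S = r_Rτ/(r_Sτ) = r_R/r_S = 0.100.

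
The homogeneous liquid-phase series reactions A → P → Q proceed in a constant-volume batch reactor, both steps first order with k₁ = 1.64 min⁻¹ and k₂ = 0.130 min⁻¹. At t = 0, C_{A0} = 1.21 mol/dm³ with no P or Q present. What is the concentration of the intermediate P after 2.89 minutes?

For first-order series with pure A initially, C_P(t) = k₁C_{A0}/(k₂−k₁)·(e^(−k₁t) − e^(−k₂t)).
e^(−k₁t) = e^(−1.64×2.89) = e^(−4.740) = 0.008742; e^(−k₂t) = e^(−0.3757) = 0.6868.
C_P = 1.64×1.21/(0.130−1.64) × (0.008742−0.6868) = (-1.314)×(-0.6781) = 0.8911 mol/dm³.

0.891 mol/dm³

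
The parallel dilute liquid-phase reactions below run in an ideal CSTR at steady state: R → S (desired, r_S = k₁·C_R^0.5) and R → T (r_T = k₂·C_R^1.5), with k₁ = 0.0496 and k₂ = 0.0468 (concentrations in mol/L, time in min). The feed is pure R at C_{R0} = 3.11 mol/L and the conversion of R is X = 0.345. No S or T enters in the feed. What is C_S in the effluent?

0.367 mol/L

Exit C_R = C_{R0}(1−X) = 3.11×0.655 = 2.037 mol/L.
A CSTR operates uniformly at the exit composition, giving r_S = 0.07079 and r_T = 0.1361 (each k·C_R^n at C_R = 2.037).
Fraction of consumed R going to S: r_S/(r_S+r_T) = 0.3422.
C_S = 0.3422·C_{R0}·X = 0.3422×3.11×0.345 = 0.367 mol/L.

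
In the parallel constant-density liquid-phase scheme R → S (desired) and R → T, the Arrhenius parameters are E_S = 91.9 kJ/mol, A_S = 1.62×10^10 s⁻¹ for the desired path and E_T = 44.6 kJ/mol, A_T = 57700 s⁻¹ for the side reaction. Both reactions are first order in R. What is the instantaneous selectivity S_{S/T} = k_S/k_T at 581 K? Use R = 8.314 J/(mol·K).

15.7

With equal orders, S_{S/T} = k_S/k_T = (A_S/A_T)·exp[(E_T−E_S)/(RT)].
(E_T−E_S)/(RT) = (44.6−91.9)×10³/(8.314×581) = -47300/4830 = -9.792.
k_S/k_T = (1.62×10^10/57700)·exp(-9.792) = 2.808×10^5 × 5.589×10^-5 = 15.7.
Since E_S > E_T, raising the temperature improves selectivity toward S.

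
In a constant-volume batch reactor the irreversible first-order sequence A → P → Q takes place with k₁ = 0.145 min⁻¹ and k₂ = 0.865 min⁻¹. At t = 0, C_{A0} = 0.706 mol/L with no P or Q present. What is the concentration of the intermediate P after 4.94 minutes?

0.0675 mol/L

For first-order series with pure A initially, C_P(t) = k₁C_{A0}/(k₂−k₁)·(e^(−k₁t) − e^(−k₂t)).
e^(−k₁t) = e^(−0.145×4.94) = e^(−0.7163) = 0.4886; e^(−k₂t) = e^(−4.273) = 0.01394.
C_P = 0.145×0.706/(0.865−0.145) × (0.4886−0.01394) = 0.1422×0.4746 = 0.06748 mol/L.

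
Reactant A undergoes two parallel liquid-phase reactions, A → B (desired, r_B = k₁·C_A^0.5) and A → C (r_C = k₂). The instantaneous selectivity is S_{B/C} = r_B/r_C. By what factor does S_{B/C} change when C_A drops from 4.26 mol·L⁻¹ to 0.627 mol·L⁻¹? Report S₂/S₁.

S_{B/C} = (k₁/k₂)·C_A^0.5, so S₂/S₁ = (C_{A,2}/C_{A,1})^0.5.
= (0.627/4.26)^0.5 = (0.1472)^0.5 = 0.384.

0.384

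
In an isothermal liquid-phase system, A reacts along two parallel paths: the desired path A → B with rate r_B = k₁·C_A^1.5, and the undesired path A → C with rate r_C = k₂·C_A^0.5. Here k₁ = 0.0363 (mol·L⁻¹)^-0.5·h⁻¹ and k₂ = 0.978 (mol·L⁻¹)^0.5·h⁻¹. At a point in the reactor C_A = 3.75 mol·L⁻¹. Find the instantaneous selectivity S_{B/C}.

S_{B/C} = r_B/r_C = (k₁·C_A^1.5)/(k₂·C_A^0.5) = (k₁/k₂)·C_A.
= (0.0363×3.750^1.5) / (0.978×3.750^0.5) = 0.2636/1.894 = 0.139.

0.139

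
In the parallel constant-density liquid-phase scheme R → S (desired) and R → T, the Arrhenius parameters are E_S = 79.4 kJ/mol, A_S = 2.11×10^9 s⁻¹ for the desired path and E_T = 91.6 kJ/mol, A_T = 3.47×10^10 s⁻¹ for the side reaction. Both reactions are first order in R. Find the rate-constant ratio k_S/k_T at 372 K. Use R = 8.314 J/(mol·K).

k_S/k_T = (A_S/A_T)·exp[−(E_S−E_T)/(RT)] = (A_S/A_T)·exp[(E_T−E_S)/(RT)].
(E_T−E_S)/(RT) = (91.6−79.4)×10³/(8.314×372) = 12200/3093 = 3.945.
k_S/k_T = (2.11×10^9/3.47×10^10)·exp(3.945) = 0.06081 × 51.66 = 3.14.

3.14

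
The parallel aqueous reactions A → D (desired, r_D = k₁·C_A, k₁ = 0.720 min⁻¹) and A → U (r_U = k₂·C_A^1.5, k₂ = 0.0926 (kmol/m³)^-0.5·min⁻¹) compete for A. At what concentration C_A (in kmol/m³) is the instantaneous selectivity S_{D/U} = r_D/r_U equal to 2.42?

10.3 kmol/m³

S_{D/U} = (k₁/k₂)·C_A^-0.5 ⇒ C_A = (S·k₂/k₁)^(-2).
= (2.42×0.0926/0.720)^(-2) = (0.3112)^(-2) = 10.3 kmol/m³.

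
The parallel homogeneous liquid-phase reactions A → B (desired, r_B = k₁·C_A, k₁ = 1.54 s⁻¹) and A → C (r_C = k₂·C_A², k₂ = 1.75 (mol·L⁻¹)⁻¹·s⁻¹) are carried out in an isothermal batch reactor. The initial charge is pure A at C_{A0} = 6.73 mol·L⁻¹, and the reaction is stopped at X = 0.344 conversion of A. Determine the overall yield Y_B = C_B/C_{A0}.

0.0474

C_A = C_{A0}(1−X) = 4.415 mol·L⁻¹.
Along a PFR/batch, dC_B/dC_A = −r_B/(r_B+r_C) = −k₁/(k₁+k₂·C_A).
Integrating from C_{A0} to C_A: C_B = (1.54/1.75)·ln[(1.54+1.75·6.73)/(1.54+1.75·4.41)] = 0.8800·ln(13.32/9.266) = 0.3192 mol·L⁻¹.
Y_B = C_B/C_{A0} = 0.3192/6.73 = 0.0474.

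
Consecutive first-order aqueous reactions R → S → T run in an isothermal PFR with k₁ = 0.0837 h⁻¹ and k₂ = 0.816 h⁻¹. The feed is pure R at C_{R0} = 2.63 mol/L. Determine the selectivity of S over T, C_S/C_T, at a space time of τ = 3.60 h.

0.432

Solving the coupled first-order balances gives C_S(τ) = [k₁/(k₂−k₁)]·C_{R0}·(e^(−k₁τ) − e^(−k₂τ)).
e^(−k₁τ) = e^(−0.0837×3.60) = e^(−0.3013) = 0.7398; e^(−k₂τ) = e^(−2.938) = 0.05299.
C_S = 0.0837×2.63/(0.816−0.0837) × (0.7398−0.05299) = 0.3006×0.6868 = 0.2065 mol/L.
C_R = C_{R0}e^(−k₁τ) = 1.946 mol/L, so C_T = C_{R0}−C_R−C_S = 0.4778 mol/L; C_S/C_T = 0.432.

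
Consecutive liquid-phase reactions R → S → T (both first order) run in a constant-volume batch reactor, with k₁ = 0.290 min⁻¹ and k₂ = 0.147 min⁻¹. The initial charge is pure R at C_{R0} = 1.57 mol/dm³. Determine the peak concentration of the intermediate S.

Evaluating C_S at t_opt = ln(k₂/k₁)/(k₂−k₁) gives C_{S,max}/C_{R0} = (k₁/k₂)^[k₂/(k₂−k₁)].
= (0.290/0.147)^(0.147/(0.147−0.290)) = (1.973)^(-1.028) = 0.4974.
C_{S,max} = 0.4974×1.57 = 0.781 mol/dm³.

0.781 mol/dm³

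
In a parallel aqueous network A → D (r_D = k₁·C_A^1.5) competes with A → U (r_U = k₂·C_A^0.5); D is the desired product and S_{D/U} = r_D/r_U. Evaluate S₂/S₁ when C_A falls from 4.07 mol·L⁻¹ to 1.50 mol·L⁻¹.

0.369

S_{D/U} = (k₁/k₂)·C_A, so S₂/S₁ = (C_{A,2}/C_{A,1}).
= 1.50/4.07 = 0.369.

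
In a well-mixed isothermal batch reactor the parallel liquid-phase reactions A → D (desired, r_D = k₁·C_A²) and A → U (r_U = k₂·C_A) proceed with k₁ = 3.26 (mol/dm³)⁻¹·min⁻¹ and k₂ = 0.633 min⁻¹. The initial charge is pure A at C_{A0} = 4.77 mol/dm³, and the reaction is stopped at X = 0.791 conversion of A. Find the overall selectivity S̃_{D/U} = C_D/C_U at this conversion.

C_A = C_{A0}(1−X) = 0.9969 mol/dm³.
Along a PFR/batch, dC_U/dC_A = −r_U/(r_D+r_U) = −k₂/(k₂+k₁·C_A).
Integrating from C_{A0} to C_A: C_U = (0.633/3.26)·ln[(0.633+3.26·4.77)/(0.633+3.26·0.997)] = 0.1942·ln(16.18/3.883) = 0.2772 mol/dm³.
Then C_D = (C_{A0}−C_A) − C_U = 3.773 − 0.2772 = 3.496 mol/dm³.
S̃_{D/U} = C_D/C_U = 3.496/0.2772 = 12.6.

12.6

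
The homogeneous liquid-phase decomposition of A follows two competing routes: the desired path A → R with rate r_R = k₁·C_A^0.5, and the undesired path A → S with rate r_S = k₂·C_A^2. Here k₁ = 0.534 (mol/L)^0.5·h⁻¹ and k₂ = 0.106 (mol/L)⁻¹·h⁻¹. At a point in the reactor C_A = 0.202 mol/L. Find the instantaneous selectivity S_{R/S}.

S_{R/S} = r_R/r_S = (k₁·C_A^0.5)/(k₂·C_A^2) = (k₁/k₂)·C_A^-1.5.
= (0.534×0.2020^0.5) / (0.106×0.2020^2) = 0.2400/0.004325 = 55.5.

55.5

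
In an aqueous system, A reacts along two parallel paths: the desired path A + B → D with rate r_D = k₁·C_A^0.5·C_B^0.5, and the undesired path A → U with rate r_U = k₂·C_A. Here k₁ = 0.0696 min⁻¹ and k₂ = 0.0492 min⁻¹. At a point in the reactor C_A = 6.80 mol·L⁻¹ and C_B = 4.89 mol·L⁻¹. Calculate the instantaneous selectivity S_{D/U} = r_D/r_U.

S_{D/U} = r_D/r_U = (k₁·C_A^0.5·C_B^0.5)/(k₂·C_A) = (k₁/k₂)·C_A^-0.5·C_B^0.5.
= (0.0696×6.800^0.5×4.890^0.5) / (0.0492×6.800) = 0.4013/0.3346 = 1.20.
The undesired path is higher order in A, so low C_A (CSTR or dilute feed) favours D.

1.20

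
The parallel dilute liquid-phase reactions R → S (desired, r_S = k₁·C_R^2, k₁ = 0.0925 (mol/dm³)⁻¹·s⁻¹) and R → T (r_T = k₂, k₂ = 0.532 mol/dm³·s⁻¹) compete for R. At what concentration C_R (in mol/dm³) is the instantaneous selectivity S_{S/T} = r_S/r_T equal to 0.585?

S_{S/T} = (k₁/k₂)·C_R^2 ⇒ C_R = (S·k₂/k₁)^(0.5).
= (0.585×0.532/0.0925)^(0.5) = (3.365)^(0.5) = 1.83 mol/dm³.

1.83 mol/dm³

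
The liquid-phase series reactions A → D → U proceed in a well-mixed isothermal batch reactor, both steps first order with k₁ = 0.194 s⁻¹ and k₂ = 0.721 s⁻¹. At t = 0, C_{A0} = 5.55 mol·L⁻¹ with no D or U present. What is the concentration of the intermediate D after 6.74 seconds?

The intermediate concentration in a first-order A→B→C sequence is C_D = k₁C_{A0}(e^(−k₁t) − e^(−k₂t))/(k₂−k₁).
e^(−k₁t) = e^(−0.194×6.74) = e^(−1.308) = 0.2705; e^(−k₂t) = e^(−4.860) = 0.007754.
C_D = 0.194×5.55/(0.721−0.194) × (0.2705−0.007754) = 2.043×0.2627 = 0.5368 mol·L⁻¹.

0.537 mol·L⁻¹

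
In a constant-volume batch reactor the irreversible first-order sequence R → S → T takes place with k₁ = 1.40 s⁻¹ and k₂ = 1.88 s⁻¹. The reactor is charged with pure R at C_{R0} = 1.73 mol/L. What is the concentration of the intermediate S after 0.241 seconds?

For first-order series with pure R initially, C_S(t) = k₁C_{R0}/(k₂−k₁)·(e^(−k₁t) − e^(−k₂t)).
e^(−k₁t) = e^(−1.40×0.241) = e^(−0.3374) = 0.7136; e^(−k₂t) = e^(−0.4531) = 0.6357.
C_S = 1.40×1.73/(1.88−1.40) × (0.7136−0.6357) = 5.046×0.07796 = 0.3934 mol/L.

0.393 mol/L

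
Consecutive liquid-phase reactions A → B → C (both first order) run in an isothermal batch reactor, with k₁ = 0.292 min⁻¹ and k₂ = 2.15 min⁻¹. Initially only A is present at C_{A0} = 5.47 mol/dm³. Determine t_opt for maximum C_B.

1.07 min

Setting dC_B/dt = 0 gives t_opt = ln(k₂/k₁)/(k₂−k₁).
= ln(2.15/0.292)/(2.15−0.292) = ln(7.363)/1.858 = 1.996/1.858 = 1.07 min.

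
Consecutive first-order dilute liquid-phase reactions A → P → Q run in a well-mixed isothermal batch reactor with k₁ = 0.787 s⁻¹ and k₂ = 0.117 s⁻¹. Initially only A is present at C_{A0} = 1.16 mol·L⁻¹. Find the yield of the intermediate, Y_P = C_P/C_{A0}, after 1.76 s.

The intermediate concentration in a first-order A→B→C sequence is C_P = k₁C_{A0}(e^(−k₁t) − e^(−k₂t))/(k₂−k₁).
e^(−k₁t) = e^(−0.787×1.76) = e^(−1.385) = 0.2503; e^(−k₂t) = e^(−0.2059) = 0.8139.
C_P = 0.787×1.16/(0.117−0.787) × (0.2503−0.8139) = (-1.363)×(-0.5636) = 0.7679 mol·L⁻¹.
Y_P = C_P/C_{A0} = 0.7679/1.16 = 0.662.

0.662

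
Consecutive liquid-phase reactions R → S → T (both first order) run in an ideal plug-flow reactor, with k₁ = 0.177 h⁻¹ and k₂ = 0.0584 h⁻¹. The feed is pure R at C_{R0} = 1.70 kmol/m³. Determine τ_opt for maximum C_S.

For first-order series the maximum of C_S occurs at τ_opt = ln(k₂/k₁)/(k₂−k₁).
= ln(0.0584/0.177)/(0.0584−0.177) = ln(0.3299)/-0.1186 = -1.109/-0.1186 = 9.35 h.

9.35 h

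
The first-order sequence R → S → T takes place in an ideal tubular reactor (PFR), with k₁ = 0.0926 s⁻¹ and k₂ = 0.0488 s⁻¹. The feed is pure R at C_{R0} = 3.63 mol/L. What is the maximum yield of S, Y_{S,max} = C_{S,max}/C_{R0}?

0.490

For a first-order series the maximum intermediate yield is C_{S,max}/C_{R0} = (k₁/k₂)^[k₂/(k₂−k₁)].
= (0.0926/0.0488)^(0.0488/(0.0488−0.0926)) = (1.898)^(-1.114) = 0.4898.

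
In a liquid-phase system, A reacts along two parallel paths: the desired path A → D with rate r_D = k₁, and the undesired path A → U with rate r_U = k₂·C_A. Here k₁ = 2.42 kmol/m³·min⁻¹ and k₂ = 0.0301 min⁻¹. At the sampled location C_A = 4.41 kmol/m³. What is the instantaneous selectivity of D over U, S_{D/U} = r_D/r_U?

S_{D/U} = r_D/r_U = (k₁)/(k₂·C_A) = (k₁/k₂)·C_A⁻¹.
= (2.42) / (0.0301×4.410) = 2.420/0.1327 = 18.2.

18.2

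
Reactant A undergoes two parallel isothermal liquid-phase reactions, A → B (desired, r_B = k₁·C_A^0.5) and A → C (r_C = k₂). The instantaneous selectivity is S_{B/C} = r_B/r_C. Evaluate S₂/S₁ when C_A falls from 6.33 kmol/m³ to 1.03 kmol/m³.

S_{B/C} = (k₁/k₂)·C_A^0.5, so S₂/S₁ = (C_{A,2}/C_{A,1})^0.5.
= (1.03/6.33)^0.5 = (0.1627)^0.5 = 0.403.

0.403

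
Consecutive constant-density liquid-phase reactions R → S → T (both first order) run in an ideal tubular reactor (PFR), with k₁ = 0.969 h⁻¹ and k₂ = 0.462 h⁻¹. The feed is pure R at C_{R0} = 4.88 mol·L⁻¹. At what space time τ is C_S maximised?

For first-order series the maximum of C_S occurs at τ_opt = ln(k₂/k₁)/(k₂−k₁).
= ln(0.462/0.969)/(0.462−0.969) = ln(0.4768)/-0.5070 = -0.7407/-0.5070 = 1.46 h.

1.46 h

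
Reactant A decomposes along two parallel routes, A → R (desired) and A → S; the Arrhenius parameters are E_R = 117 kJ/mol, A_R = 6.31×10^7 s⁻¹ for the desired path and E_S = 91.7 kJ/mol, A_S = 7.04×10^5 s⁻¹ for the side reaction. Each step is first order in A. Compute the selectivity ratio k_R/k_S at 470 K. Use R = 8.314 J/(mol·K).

k_R/k_S = (A_R/A_S)·exp[−(E_R−E_S)/(RT)] = (A_R/A_S)·exp[(E_S−E_R)/(RT)].
(E_S−E_R)/(RT) = (91.7−117)×10³/(8.314×470) = -25300/3908 = -6.475.
k_R/k_S = (6.31×10^7/7.04×10^5)·exp(-6.475) = 89.63 × 0.001542 = 0.138.
Since E_R > E_S, raising the temperature improves selectivity toward R.

0.138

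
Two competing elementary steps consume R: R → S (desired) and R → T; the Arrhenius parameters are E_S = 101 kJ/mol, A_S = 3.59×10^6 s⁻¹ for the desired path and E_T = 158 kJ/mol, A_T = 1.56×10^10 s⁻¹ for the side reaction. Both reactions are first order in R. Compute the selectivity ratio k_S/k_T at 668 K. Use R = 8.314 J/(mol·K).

k_S/k_T = (A_S/A_T)·exp[−(E_S−E_T)/(RT)] = (A_S/A_T)·exp[(E_T−E_S)/(RT)].
(E_T−E_S)/(RT) = (158−101)×10³/(8.314×668) = 57000/5554 = 10.26.
k_S/k_T = (3.59×10^6/1.56×10^10)·exp(10.26) = 2.301×10^-4 × 28662 = 6.60.

6.60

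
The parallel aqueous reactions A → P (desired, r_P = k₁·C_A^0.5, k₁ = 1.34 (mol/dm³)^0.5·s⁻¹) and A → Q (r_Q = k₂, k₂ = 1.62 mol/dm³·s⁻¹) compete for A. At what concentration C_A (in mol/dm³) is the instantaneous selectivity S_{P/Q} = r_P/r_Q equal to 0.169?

0.0417 mol/dm³

S_{P/Q} = (k₁/k₂)·C_A^0.5 ⇒ C_A = (S·k₂/k₁)^(2).
= (0.169×1.62/1.34)^(2) = (0.2043)^(2) = 0.0417 mol/dm³.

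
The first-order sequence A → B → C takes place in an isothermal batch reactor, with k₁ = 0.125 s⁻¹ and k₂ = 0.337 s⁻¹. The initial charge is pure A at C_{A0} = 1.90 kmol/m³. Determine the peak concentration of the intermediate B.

Evaluating C_B at t_opt = ln(k₂/k₁)/(k₂−k₁) gives C_{B,max}/C_{A0} = (k₁/k₂)^[k₂/(k₂−k₁)].
= (0.125/0.337)^(0.337/(0.337−0.125)) = (0.3709)^(1.590) = 0.2067.
C_{B,max} = 0.2067×1.90 = 0.393 kmol/m³.

0.393 kmol/m³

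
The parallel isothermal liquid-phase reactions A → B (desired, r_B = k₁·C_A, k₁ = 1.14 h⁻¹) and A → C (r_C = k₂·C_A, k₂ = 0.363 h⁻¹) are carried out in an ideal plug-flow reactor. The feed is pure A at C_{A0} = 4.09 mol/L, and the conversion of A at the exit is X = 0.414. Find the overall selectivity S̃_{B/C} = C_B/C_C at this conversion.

3.14

C_A = C_{A0}(1−X) = 2.397 mol/L.
Both paths are first order in A, so the instantaneous fraction to B is constant: dC_B/d(−C_A) = k₁/(k₁+k₂) = 0.7585.
C_B = 0.7585·(C_{A0}−C_A) = 0.7585×1.693 = 1.28 mol/L.
C_C = (C_{A0}−C_A)−C_B = 0.4090 mol/L; S̃_{B/C} = 1.284/0.4090 = 3.14.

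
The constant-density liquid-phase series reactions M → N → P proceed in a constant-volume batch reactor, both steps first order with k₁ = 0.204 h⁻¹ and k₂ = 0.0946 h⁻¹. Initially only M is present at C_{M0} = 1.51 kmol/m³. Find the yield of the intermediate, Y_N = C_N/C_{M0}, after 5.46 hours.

Solving the coupled first-order balances gives C_N(t) = [k₁/(k₂−k₁)]·C_{M0}·(e^(−k₁t) − e^(−k₂t)).
e^(−k₁t) = e^(−0.204×5.46) = e^(−1.114) = 0.3283; e^(−k₂t) = e^(−0.5165) = 0.5966.
C_N = 0.204×1.51/(0.0946−0.204) × (0.3283−0.5966) = (-2.816)×(-0.2683) = 0.7555 kmol/m³.
Y_N = C_N/C_{M0} = 0.7555/1.51 = 0.500.

0.500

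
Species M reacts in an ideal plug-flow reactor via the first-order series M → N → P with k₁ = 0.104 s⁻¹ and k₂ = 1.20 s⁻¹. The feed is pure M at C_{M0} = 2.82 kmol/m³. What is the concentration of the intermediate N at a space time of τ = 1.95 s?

0.193 kmol/m³

The intermediate concentration in a first-order A→B→C sequence is C_N = k₁C_{M0}(e^(−k₁τ) − e^(−k₂τ))/(k₂−k₁).
e^(−k₁τ) = e^(−0.104×1.95) = e^(−0.2028) = 0.8164; e^(−k₂τ) = e^(−2.340) = 0.09633.
C_N = 0.104×2.82/(1.20−0.104) × (0.8164−0.09633) = 0.2676×0.7201 = 0.1927 kmol/m³.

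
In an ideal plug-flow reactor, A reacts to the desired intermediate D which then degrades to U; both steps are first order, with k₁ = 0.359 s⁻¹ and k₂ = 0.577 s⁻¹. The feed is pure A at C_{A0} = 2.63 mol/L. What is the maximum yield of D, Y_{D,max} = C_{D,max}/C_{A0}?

0.285

Evaluating C_D at τ_opt = ln(k₂/k₁)/(k₂−k₁) gives C_{D,max}/C_{A0} = (k₁/k₂)^[k₂/(k₂−k₁)].
= (0.359/0.577)^(0.577/(0.577−0.359)) = (0.6222)^(2.647) = 0.2848.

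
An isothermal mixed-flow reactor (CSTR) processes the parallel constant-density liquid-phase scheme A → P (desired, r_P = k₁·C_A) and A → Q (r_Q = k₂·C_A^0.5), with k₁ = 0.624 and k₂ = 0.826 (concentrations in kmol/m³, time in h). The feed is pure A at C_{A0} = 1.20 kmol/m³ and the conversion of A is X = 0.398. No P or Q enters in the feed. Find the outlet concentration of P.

0.187 kmol/m³

Exit C_A = C_{A0}(1−X) = 1.20×0.602 = 0.7224 kmol/m³.
In a CSTR the entire volume is at exit conditions, so r_P = 0.624×0.7224 = 0.4508 and r_Q = 0.826×0.7224^0.5 = 0.7021.
Fraction of consumed A going to P: r_P/(r_P+r_Q) = 0.3910.
C_P = 0.3910·C_{A0}·X = 0.3910×1.20×0.398 = 0.187 kmol/m³.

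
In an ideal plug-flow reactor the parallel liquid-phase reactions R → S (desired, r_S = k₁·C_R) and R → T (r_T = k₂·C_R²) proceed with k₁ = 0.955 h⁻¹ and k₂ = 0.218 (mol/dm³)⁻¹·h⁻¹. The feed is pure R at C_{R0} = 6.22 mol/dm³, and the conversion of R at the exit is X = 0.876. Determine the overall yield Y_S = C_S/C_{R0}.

C_R = C_{R0}(1−X) = 0.7713 mol/dm³.
Along a PFR/batch, dC_S/dC_R = −r_S/(r_S+r_T) = −k₁/(k₁+k₂·C_R).
Integrating from C_{R0} to C_R: C_S = (0.955/0.218)·ln[(0.955+0.218·6.22)/(0.955+0.218·0.771)] = 4.381·ln(2.311/1.123) = 3.161 mol/dm³.
Y_S = C_S/C_{R0} = 3.161/6.22 = 0.508.

0.508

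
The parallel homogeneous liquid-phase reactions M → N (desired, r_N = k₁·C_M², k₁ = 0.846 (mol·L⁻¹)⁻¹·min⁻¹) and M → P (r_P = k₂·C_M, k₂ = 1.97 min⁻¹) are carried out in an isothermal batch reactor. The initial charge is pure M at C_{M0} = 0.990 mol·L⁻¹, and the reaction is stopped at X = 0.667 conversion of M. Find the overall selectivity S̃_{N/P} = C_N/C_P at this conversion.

C_M = C_{M0}(1−X) = 0.3297 mol·L⁻¹.
Along a PFR/batch, dC_P/dC_M = −r_P/(r_N+r_P) = −k₂/(k₂+k₁·C_M).
Integrating from C_{M0} to C_M: C_P = (1.97/0.846)·ln[(1.97+0.846·0.990)/(1.97+0.846·0.330)] = 2.329·ln(2.808/2.249) = 0.5166 mol·L⁻¹.
Then C_N = (C_{M0}−C_M) − C_P = 0.6603 − 0.5166 = 0.1437 mol·L⁻¹.
S̃_{N/P} = C_N/C_P = 0.1437/0.5166 = 0.278.

0.278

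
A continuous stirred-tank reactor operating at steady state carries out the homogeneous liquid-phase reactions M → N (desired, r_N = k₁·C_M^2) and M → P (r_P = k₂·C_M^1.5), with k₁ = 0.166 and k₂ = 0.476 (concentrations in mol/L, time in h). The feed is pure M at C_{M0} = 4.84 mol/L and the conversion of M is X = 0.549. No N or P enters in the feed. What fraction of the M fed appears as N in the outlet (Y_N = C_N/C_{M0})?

Exit C_M = C_{M0}(1−X) = 4.84×0.451 = 2.183 mol/L.
A CSTR operates uniformly at the exit composition, giving r_N = 0.7910 and r_P = 1.535 (each k·C_M^n at C_M = 2.183).
Fraction of consumed M going to N: r_N/(r_N+r_P) = 0.3400.
C_N = 0.3400·C_{M0}·X = 0.3400×4.84×0.549 = 0.904 mol/L; Y_N = C_N/C_{M0} = 0.187.

0.187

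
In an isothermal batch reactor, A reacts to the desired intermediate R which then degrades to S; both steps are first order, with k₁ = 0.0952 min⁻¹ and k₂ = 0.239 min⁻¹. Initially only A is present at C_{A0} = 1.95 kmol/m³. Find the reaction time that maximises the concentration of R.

6.40 min

Setting dC_R/dt = 0 gives t_opt = ln(k₂/k₁)/(k₂−k₁).
= ln(0.239/0.0952)/(0.239−0.0952) = ln(2.511)/0.1438 = 0.9205/0.1438 = 6.40 min.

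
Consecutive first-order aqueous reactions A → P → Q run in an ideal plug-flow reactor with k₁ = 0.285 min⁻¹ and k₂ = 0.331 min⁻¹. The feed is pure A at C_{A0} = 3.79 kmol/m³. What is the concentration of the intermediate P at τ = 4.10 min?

The intermediate concentration in a first-order A→B→C sequence is C_P = k₁C_{A0}(e^(−k₁τ) − e^(−k₂τ))/(k₂−k₁).
e^(−k₁τ) = e^(−0.285×4.10) = e^(−1.168) = 0.3108; e^(−k₂τ) = e^(−1.357) = 0.2574.
C_P = 0.285×3.79/(0.331−0.285) × (0.3108−0.2574) = 23.48×0.05343 = 1.255 kmol/m³.

1.25 kmol/m³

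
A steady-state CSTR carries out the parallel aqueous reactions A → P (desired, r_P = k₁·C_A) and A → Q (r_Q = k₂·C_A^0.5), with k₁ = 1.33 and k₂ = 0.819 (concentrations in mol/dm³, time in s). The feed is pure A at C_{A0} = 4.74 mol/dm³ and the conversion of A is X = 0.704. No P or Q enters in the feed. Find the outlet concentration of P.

Exit C_A = C_{A0}(1−X) = 4.74×0.296 = 1.403 mol/dm³.
In a CSTR the entire volume is at exit conditions, so r_P = 1.33×1.403 = 1.866 and r_Q = 0.819×1.403^0.5 = 0.9701.
Fraction of consumed A going to P: r_P/(r_P+r_Q) = 0.6579.
C_P = 0.6579·C_{A0}·X = 0.6579×4.74×0.704 = 2.20 mol/dm³.

2.20 mol/dm³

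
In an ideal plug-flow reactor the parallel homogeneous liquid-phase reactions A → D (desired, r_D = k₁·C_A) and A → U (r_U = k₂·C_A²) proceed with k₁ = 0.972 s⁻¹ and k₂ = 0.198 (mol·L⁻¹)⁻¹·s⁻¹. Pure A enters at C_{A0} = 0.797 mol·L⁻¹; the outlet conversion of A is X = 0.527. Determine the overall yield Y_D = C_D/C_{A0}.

0.471

C_A = C_{A0}(1−X) = 0.3770 mol·L⁻¹.
Along a PFR/batch, dC_D/dC_A = −r_D/(r_D+r_U) = −k₁/(k₁+k₂·C_A).
Integrating from C_{A0} to C_A: C_D = (0.972/0.198)·ln[(0.972+0.198·0.797)/(0.972+0.198·0.377)] = 4.909·ln(1.130/1.047) = 0.3753 mol·L⁻¹.
Y_D = C_D/C_{A0} = 0.3753/0.797 = 0.471.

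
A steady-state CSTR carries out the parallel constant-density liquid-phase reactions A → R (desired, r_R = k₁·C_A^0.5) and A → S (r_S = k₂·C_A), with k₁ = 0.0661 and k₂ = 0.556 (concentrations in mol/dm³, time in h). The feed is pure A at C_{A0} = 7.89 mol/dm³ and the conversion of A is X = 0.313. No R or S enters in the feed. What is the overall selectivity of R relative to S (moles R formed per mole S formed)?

Exit C_A = C_{A0}(1−X) = 7.89×0.687 = 5.420 mol/dm³.
A CSTR operates uniformly at the exit composition, giving r_R = 0.1539 and r_S = 3.014 (each k·C_A^n at C_A = 5.420).
Overall selectivity = C_R/C_S = r_Rτ/(r_Sτ) = r_R/r_S = 0.0511.

0.0511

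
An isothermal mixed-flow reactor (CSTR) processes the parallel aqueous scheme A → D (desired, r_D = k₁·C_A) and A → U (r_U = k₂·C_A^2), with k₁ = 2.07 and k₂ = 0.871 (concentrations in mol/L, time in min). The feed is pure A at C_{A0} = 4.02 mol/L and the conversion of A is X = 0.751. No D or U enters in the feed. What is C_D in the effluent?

Exit C_A = C_{A0}(1−X) = 4.02×0.249 = 1.001 mol/L.
Rates in a CSTR are evaluated at the outlet concentration: r_D = 2.07×1.001 = 2.072, r_U = 0.871×1.001^2 = 0.8727.
Fraction of consumed A going to D: r_D/(r_D+r_U) = 0.7036.
C_D = 0.7036·C_{A0}·X = 0.7036×4.02×0.751 = 2.12 mol/L.

2.12 mol/L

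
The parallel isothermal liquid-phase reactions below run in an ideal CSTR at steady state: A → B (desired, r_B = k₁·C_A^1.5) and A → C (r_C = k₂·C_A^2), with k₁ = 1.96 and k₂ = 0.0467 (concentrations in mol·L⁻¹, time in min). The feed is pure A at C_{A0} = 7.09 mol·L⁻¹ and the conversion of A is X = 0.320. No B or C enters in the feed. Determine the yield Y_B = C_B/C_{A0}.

Exit C_A = C_{A0}(1−X) = 7.09×0.680 = 4.821 mol·L⁻¹.
A CSTR operates uniformly at the exit composition, giving r_B = 20.75 and r_C = 1.085 (each k·C_A^n at C_A = 4.821).
Fraction of consumed A going to B: r_B/(r_B+r_C) = 0.9503.
C_B = 0.9503·C_{A0}·X = 0.9503×7.09×0.320 = 2.16 mol·L⁻¹; Y_B = C_B/C_{A0} = 0.304.

0.304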